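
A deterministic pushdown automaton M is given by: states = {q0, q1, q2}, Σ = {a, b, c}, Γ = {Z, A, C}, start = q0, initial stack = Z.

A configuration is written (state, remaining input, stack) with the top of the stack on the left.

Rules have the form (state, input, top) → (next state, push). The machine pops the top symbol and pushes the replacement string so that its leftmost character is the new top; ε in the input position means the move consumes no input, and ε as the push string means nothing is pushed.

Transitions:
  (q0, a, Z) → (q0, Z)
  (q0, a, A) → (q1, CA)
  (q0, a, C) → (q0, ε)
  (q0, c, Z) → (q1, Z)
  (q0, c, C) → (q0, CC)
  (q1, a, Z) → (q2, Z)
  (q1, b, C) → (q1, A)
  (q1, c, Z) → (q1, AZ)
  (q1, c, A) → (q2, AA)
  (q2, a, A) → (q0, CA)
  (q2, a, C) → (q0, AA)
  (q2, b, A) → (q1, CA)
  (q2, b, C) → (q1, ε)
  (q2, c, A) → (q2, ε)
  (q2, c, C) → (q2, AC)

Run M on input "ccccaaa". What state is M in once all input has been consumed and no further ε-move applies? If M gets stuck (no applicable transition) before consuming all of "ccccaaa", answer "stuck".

q1

(q0, ccccaaa, Z)
  read c, top Z: go to q1, push Z → (q1, cccaaa, Z)
  read c, top Z: go to q1, push AZ → (q1, ccaaa, AZ)
  read c, top A: go to q2, push AA → (q2, caaa, AAZ)
  read c, top A: go to q2, push ε → (q2, aaa, AZ)
  read a, top A: go to q0, push CA → (q0, aa, CAZ)
  read a, top C: go to q0, push ε → (q0, a, AZ)
  read a, top A: go to q1, push CA → (q1, ε, CAZ)
All input consumed; M is in state q1.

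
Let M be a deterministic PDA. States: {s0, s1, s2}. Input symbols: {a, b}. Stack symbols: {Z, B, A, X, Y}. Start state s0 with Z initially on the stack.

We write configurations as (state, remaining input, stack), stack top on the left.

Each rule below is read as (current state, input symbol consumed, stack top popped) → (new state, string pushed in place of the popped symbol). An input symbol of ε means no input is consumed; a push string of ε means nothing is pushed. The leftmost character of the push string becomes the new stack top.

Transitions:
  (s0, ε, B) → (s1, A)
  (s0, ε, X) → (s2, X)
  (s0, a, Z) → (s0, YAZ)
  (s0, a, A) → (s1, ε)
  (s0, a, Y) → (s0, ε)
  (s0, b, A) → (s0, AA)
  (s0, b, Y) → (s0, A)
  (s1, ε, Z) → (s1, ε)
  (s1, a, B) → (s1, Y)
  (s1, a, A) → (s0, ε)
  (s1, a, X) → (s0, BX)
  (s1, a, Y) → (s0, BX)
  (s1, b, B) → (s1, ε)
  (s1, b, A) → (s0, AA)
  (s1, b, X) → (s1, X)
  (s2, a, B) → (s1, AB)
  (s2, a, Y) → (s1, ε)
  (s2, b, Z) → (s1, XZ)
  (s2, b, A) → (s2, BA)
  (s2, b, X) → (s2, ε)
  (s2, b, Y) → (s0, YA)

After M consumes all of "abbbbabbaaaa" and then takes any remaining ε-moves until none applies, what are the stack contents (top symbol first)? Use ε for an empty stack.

(s0, abbbbabbaaaa, Z) ⊢ (s0, bbbbabbaaaa, YAZ) ⊢ (s0, bbbabbaaaa, AAZ) ⊢ (s0, bbabbaaaa, AAAZ) ⊢ (s0, babbaaaa, AAAAZ) ⊢ (s0, abbaaaa, AAAAAZ) ⊢ (s1, bbaaaa, AAAAZ) ⊢ (s0, baaaa, AAAAAZ) ⊢ (s0, aaaa, AAAAAAZ) ⊢ (s1, aaa, AAAAAZ) ⊢ (s0, aa, AAAAZ) ⊢ (s1, a, AAAZ) ⊢ (s0, ε, AAZ)
All input consumed in state s0 with stack AAZ.

AAZ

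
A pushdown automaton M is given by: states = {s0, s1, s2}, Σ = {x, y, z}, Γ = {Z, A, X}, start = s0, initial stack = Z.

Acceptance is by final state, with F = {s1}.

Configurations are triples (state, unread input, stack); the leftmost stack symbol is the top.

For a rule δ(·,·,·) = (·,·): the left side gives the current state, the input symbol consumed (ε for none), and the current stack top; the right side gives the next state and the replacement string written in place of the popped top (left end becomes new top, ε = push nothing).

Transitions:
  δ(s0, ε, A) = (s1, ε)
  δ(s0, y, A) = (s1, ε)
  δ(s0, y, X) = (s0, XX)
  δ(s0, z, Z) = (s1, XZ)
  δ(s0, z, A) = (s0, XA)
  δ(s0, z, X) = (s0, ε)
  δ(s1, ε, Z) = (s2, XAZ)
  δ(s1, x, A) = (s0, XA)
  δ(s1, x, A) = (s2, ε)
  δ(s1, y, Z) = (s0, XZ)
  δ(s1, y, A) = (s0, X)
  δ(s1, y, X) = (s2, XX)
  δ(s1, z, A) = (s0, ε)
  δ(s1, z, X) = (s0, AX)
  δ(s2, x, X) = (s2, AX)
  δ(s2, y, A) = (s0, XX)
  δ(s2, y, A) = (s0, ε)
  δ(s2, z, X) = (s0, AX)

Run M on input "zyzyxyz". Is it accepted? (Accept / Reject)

Reject

No computation consumes all input and reaches a final state.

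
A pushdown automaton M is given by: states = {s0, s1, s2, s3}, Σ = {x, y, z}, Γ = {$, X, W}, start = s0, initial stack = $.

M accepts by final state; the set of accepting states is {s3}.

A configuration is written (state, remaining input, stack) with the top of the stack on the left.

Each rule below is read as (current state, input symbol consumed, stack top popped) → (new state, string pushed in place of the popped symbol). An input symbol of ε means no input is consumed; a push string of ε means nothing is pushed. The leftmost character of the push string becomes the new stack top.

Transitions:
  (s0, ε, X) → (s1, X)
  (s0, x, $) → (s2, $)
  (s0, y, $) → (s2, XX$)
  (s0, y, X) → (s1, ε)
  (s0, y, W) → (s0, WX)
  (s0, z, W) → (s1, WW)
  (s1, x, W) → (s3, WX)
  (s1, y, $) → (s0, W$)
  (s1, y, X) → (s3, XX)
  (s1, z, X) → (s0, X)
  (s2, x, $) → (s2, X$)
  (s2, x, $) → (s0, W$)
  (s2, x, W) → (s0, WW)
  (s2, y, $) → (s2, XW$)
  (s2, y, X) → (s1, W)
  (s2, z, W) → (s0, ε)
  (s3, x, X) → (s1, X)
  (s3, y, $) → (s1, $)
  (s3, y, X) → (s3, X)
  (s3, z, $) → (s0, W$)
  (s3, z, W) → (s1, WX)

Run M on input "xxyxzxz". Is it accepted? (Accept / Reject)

No computation consumes all input and reaches a final state.

Reject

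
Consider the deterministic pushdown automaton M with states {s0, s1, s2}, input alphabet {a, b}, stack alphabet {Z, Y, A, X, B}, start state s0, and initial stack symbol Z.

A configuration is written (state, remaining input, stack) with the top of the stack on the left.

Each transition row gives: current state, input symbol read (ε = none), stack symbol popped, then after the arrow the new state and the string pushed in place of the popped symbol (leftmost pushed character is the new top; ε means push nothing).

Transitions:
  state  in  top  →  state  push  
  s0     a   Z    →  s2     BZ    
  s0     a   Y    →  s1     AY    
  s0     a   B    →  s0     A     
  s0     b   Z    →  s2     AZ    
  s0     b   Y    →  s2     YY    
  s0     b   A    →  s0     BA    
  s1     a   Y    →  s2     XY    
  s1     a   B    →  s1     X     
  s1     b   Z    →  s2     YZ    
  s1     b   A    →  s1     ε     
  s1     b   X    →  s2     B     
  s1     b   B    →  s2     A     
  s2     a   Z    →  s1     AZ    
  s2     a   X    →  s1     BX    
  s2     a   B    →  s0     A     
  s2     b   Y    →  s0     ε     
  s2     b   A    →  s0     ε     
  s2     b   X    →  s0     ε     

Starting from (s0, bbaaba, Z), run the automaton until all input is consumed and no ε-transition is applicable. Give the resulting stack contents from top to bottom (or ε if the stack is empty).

(s0, bbaaba, Z)
  read b, top Z: go to s2, push AZ → (s2, baaba, AZ)
  read b, top A: go to s0, push ε → (s0, aaba, Z)
  read a, top Z: go to s2, push BZ → (s2, aba, BZ)
  read a, top B: go to s0, push A → (s0, ba, AZ)
  read b, top A: go to s0, push BA → (s0, a, BAZ)
  read a, top B: go to s0, push A → (s0, ε, AAZ)
All input consumed in state s0 with stack AAZ.

AAZ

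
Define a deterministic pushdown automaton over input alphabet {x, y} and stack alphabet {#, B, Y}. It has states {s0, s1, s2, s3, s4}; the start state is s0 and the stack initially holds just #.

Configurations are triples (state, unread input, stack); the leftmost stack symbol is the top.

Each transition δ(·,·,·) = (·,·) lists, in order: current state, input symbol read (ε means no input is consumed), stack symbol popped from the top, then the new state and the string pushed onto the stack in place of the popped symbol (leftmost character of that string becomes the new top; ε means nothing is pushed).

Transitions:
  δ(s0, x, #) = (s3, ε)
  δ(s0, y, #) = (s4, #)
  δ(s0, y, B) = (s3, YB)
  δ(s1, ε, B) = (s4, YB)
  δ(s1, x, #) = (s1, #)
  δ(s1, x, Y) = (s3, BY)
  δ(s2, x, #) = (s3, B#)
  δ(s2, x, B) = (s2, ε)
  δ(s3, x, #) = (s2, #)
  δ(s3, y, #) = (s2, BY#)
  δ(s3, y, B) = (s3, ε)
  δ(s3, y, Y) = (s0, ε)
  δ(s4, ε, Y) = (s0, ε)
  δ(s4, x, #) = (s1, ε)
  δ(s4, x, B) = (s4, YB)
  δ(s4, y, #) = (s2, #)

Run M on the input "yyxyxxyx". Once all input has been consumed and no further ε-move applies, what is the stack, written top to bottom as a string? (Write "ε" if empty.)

(s0, yyxyxxyx, #)
  read y, top #: go to s4, push # → (s4, yxyxxyx, #)
  read y, top #: go to s2, push # → (s2, xyxxyx, #)
  read x, top #: go to s3, push B# → (s3, yxxyx, B#)
  read y, top B: go to s3, push ε → (s3, xxyx, #)
  read x, top #: go to s2, push # → (s2, xyx, #)
  read x, top #: go to s3, push B# → (s3, yx, B#)
  read y, top B: go to s3, push ε → (s3, x, #)
  read x, top #: go to s2, push # → (s2, ε, #)
All input consumed in state s2 with stack #.

#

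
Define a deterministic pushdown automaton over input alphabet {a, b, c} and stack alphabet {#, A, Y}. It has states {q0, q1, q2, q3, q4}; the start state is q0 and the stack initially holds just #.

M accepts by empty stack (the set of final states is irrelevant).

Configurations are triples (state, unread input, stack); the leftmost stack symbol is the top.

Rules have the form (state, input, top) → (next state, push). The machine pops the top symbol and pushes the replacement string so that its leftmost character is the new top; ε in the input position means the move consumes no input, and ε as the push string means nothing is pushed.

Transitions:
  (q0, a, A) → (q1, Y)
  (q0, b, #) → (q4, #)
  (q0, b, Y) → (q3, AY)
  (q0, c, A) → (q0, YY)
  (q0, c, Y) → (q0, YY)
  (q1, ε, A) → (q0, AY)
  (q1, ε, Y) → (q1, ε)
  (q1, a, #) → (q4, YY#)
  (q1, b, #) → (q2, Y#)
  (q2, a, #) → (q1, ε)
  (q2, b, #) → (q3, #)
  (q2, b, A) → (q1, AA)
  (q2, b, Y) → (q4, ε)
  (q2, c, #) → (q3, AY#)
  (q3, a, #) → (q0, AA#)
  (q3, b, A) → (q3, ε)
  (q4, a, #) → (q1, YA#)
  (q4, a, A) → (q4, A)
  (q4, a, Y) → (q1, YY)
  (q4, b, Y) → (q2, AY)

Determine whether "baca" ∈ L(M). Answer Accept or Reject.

Reject

(q0, baca, #)
  read b, top #: go to q4, push # → (q4, aca, #)
  read a, top #: go to q1, push YA# → (q1, ca, YA#)
  ε-move, top Y: go to q1, push ε → (q1, ca, A#)
  ε-move, top A: go to q0, push AY → (q0, ca, AY#)
  read c, top A: go to q0, push YY → (q0, a, YYY#)
No transition applies at (q0, a, YYY#); input not fully consumed.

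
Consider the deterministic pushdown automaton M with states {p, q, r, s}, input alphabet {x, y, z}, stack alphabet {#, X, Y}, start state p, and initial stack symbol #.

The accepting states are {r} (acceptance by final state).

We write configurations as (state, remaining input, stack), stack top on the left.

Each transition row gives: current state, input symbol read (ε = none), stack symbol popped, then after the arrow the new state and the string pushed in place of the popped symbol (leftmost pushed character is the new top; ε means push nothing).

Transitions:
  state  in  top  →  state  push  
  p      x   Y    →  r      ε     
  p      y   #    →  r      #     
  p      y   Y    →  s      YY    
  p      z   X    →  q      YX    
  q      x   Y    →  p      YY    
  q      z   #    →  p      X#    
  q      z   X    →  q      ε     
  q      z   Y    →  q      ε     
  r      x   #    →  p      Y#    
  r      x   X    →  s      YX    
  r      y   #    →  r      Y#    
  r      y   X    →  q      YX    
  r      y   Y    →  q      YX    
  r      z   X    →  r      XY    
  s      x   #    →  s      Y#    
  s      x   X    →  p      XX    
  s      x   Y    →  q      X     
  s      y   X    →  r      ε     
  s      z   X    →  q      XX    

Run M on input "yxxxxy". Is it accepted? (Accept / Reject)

(p, yxxxxy, #)
  read y, top #: go to r, push # → (r, xxxxy, #)
  read x, top #: go to p, push Y# → (p, xxxy, Y#)
  read x, top Y: go to r, push ε → (r, xxy, #)
  read x, top #: go to p, push Y# → (p, xy, Y#)
  read x, top Y: go to r, push ε → (r, y, #)
  read y, top #: go to r, push Y# → (r, ε, Y#)
All input consumed; state r ∈ F.

Accept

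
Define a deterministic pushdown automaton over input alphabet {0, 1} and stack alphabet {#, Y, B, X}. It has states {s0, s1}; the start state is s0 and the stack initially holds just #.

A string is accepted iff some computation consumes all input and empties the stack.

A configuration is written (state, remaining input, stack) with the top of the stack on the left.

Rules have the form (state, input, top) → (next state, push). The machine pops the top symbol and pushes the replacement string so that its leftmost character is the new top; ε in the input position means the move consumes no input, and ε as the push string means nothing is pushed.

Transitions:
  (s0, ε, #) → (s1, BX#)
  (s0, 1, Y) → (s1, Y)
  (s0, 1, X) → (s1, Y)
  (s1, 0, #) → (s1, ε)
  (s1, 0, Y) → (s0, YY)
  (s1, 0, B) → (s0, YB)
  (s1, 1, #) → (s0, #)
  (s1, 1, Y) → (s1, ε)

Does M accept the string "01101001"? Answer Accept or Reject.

Reject

(s0, 01101001, #)
  ε-move, top #: go to s1, push BX# → (s1, 01101001, BX#)
  read 0, top B: go to s0, push YB → (s0, 1101001, YBX#)
  read 1, top Y: go to s1, push Y → (s1, 101001, YBX#)
  read 1, top Y: go to s1, push ε → (s1, 01001, BX#)
  read 0, top B: go to s0, push YB → (s0, 1001, YBX#)
  read 1, top Y: go to s1, push Y → (s1, 001, YBX#)
  read 0, top Y: go to s0, push YY → (s0, 01, YYBX#)
No transition applies at (s0, 01, YYBX#); input not fully consumed.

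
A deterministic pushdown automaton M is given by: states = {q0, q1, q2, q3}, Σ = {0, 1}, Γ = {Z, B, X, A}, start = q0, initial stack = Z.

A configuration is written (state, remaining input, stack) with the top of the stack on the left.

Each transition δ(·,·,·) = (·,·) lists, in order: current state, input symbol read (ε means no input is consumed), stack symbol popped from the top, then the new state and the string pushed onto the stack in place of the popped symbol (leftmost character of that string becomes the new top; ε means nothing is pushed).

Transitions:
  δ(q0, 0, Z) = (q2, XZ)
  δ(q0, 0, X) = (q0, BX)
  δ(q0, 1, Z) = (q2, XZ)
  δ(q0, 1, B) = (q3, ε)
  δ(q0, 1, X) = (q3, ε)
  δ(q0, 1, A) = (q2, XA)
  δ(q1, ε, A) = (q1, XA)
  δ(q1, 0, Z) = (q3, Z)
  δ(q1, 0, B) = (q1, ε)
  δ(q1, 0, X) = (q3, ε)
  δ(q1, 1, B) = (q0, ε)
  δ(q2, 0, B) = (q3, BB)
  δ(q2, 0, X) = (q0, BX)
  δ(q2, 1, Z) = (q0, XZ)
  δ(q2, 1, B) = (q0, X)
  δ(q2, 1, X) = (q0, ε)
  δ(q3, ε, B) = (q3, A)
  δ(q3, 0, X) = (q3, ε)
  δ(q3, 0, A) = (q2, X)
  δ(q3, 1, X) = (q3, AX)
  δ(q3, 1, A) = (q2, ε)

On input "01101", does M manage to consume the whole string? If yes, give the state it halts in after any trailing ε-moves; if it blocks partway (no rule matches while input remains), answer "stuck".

q3

(q0, 01101, Z)
  read 0, top Z: go to q2, push XZ → (q2, 1101, XZ)
  read 1, top X: go to q0, push ε → (q0, 101, Z)
  read 1, top Z: go to q2, push XZ → (q2, 01, XZ)
  read 0, top X: go to q0, push BX → (q0, 1, BXZ)
  read 1, top B: go to q3, push ε → (q3, ε, XZ)
All input consumed; M is in state q3.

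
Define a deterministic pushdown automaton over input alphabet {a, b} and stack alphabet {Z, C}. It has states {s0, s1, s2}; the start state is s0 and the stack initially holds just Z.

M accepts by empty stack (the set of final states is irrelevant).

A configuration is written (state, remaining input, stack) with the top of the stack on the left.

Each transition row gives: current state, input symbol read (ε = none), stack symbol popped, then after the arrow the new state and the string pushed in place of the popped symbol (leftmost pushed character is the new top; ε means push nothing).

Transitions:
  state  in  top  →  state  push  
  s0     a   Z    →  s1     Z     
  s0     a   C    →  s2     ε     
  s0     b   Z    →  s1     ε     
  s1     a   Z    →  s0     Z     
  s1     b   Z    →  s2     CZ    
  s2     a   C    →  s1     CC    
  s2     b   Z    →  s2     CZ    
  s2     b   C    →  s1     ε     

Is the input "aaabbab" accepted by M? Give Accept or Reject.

Accept

(s0, aaabbab, Z)
  read a, top Z: go to s1, push Z → (s1, aabbab, Z)
  read a, top Z: go to s0, push Z → (s0, abbab, Z)
  read a, top Z: go to s1, push Z → (s1, bbab, Z)
  read b, top Z: go to s2, push CZ → (s2, bab, CZ)
  read b, top C: go to s1, push ε → (s1, ab, Z)
  read a, top Z: go to s0, push Z → (s0, b, Z)
  read b, top Z: go to s1, push ε → (s1, ε, ε)
All input consumed and the stack is empty.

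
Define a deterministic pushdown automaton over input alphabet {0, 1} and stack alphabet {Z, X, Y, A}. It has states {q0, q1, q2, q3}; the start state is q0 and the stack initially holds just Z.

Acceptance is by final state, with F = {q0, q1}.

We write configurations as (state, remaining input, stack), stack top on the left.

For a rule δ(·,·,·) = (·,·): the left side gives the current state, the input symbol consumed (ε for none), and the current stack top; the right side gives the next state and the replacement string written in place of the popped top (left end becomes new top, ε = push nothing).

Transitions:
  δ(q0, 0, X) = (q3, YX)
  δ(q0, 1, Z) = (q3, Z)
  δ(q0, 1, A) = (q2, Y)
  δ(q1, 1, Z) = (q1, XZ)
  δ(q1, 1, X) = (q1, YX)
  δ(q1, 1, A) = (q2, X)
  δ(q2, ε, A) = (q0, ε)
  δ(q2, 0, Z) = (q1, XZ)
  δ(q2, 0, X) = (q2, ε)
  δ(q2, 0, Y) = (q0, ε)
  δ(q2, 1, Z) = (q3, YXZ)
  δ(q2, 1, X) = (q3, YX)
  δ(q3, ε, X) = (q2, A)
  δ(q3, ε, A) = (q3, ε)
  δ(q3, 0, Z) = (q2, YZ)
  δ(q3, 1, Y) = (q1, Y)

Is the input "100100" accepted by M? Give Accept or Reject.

Accept

(q0, 100100, Z)
  read 1, top Z: go to q3, push Z → (q3, 00100, Z)
  read 0, top Z: go to q2, push YZ → (q2, 0100, YZ)
  read 0, top Y: go to q0, push ε → (q0, 100, Z)
  read 1, top Z: go to q3, push Z → (q3, 00, Z)
  read 0, top Z: go to q2, push YZ → (q2, 0, YZ)
  read 0, top Y: go to q0, push ε → (q0, ε, Z)
All input consumed; state q0 ∈ F.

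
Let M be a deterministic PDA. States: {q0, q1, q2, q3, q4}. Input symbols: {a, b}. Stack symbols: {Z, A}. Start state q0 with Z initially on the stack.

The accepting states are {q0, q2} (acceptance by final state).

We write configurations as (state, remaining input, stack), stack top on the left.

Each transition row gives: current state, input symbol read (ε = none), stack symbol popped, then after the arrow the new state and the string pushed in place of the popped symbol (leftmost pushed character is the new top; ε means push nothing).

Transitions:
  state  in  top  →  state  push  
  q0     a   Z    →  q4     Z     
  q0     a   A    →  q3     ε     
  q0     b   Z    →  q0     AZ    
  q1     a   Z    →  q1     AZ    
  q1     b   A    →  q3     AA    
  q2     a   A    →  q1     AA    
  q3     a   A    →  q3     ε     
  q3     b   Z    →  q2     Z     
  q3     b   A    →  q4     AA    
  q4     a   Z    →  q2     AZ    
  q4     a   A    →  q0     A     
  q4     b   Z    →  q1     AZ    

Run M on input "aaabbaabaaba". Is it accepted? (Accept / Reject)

(q0, aaabbaabaaba, Z)
  read a, top Z: go to q4, push Z → (q4, aabbaabaaba, Z)
  read a, top Z: go to q2, push AZ → (q2, abbaabaaba, AZ)
  read a, top A: go to q1, push AA → (q1, bbaabaaba, AAZ)
  read b, top A: go to q3, push AA → (q3, baabaaba, AAAZ)
  read b, top A: go to q4, push AA → (q4, aabaaba, AAAAZ)
  read a, top A: go to q0, push A → (q0, abaaba, AAAAZ)
  read a, top A: go to q3, push ε → (q3, baaba, AAAZ)
  read b, top A: go to q4, push AA → (q4, aaba, AAAAZ)
  read a, top A: go to q0, push A → (q0, aba, AAAAZ)
  read a, top A: go to q3, push ε → (q3, ba, AAAZ)
  read b, top A: go to q4, push AA → (q4, a, AAAAZ)
  read a, top A: go to q0, push A → (q0, ε, AAAAZ)
All input consumed; state q0 ∈ F.

Accept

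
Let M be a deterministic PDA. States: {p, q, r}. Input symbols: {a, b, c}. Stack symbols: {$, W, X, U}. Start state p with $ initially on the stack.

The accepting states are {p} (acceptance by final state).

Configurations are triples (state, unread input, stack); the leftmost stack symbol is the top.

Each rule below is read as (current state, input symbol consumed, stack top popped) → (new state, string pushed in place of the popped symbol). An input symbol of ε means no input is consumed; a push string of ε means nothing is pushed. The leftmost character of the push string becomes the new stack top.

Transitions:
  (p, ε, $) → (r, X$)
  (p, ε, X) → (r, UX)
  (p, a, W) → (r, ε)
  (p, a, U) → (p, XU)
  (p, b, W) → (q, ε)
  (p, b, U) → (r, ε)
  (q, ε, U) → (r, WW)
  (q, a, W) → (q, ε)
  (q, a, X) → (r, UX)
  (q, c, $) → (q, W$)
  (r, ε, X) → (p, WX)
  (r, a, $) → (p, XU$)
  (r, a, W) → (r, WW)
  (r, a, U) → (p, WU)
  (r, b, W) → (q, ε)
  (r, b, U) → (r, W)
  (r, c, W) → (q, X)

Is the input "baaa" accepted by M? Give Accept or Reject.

(p, baaa, $) ⊢ (r, baaa, X$) ⊢ (p, baaa, WX$) ⊢ (q, aaa, X$) ⊢ (r, aa, UX$) ⊢ (p, a, WUX$) ⊢ (r, ε, UX$)
All input consumed; state r ∉ F and no further ε-move applies.

Reject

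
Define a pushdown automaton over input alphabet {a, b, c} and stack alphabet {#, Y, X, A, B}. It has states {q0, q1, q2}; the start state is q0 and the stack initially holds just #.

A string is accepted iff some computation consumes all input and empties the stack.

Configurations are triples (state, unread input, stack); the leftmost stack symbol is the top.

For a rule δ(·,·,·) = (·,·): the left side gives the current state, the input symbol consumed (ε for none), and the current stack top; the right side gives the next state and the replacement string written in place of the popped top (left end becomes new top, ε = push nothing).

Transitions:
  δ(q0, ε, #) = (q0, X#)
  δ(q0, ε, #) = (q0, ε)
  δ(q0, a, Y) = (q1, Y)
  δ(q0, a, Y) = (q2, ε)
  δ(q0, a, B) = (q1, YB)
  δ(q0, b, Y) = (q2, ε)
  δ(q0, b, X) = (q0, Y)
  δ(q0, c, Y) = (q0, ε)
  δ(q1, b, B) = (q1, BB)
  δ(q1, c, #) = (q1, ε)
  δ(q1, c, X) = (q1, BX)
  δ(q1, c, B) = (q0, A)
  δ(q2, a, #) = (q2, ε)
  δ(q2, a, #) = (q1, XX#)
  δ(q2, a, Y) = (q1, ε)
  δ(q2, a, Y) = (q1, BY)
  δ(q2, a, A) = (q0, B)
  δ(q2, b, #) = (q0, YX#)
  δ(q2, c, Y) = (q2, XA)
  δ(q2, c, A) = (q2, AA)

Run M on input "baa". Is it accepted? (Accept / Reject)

Accept

One accepting computation: (q0, baa, #) ⊢ (q0, baa, X#) ⊢ (q0, aa, Y#) ⊢ (q2, a, #) ⊢ (q2, ε, ε)
All input consumed and the stack is empty.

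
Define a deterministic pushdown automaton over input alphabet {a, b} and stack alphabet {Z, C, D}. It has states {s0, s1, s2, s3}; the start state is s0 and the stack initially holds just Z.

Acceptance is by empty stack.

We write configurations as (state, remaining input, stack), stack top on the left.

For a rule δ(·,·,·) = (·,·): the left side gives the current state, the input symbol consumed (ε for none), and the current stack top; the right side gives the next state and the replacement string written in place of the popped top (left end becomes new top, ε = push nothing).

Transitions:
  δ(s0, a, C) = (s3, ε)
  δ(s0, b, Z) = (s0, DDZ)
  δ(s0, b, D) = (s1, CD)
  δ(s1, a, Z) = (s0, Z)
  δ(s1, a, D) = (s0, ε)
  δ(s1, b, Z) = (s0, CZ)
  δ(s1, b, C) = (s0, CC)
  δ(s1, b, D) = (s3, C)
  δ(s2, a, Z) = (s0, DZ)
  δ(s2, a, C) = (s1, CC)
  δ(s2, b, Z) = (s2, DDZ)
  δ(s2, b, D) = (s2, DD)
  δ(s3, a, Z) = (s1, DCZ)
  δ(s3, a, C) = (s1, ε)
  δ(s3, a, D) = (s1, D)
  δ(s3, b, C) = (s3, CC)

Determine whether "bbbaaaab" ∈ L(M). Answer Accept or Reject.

(s0, bbbaaaab, Z)
  read b, top Z: go to s0, push DDZ → (s0, bbaaaab, DDZ)
  read b, top D: go to s1, push CD → (s1, baaaab, CDDZ)
  read b, top C: go to s0, push CC → (s0, aaaab, CCDDZ)
  read a, top C: go to s3, push ε → (s3, aaab, CDDZ)
  read a, top C: go to s1, push ε → (s1, aab, DDZ)
  read a, top D: go to s0, push ε → (s0, ab, DZ)
No transition applies at (s0, ab, DZ); input not fully consumed.

Reject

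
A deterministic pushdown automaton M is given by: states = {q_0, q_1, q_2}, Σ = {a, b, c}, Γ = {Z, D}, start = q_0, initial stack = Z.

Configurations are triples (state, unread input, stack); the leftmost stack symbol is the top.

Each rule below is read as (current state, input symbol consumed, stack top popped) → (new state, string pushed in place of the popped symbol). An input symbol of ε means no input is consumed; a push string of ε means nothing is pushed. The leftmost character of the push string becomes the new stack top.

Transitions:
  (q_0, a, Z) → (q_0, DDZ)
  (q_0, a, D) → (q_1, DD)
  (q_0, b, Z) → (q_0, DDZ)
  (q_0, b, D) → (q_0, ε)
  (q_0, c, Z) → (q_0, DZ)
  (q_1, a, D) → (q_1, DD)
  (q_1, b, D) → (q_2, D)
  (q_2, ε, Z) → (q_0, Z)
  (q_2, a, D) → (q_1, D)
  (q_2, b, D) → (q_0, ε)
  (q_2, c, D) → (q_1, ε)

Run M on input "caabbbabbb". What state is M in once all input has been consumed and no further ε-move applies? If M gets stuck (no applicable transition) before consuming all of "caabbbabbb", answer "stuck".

(q_0, caabbbabbb, Z) ⊢ (q_0, aabbbabbb, DZ) ⊢ (q_1, abbbabbb, DDZ) ⊢ (q_1, bbbabbb, DDDZ) ⊢ (q_2, bbabbb, DDDZ) ⊢ (q_0, babbb, DDZ) ⊢ (q_0, abbb, DZ) ⊢ (q_1, bbb, DDZ) ⊢ (q_2, bb, DDZ) ⊢ (q_0, b, DZ) ⊢ (q_0, ε, Z)
All input consumed; M is in state q_0.

q_0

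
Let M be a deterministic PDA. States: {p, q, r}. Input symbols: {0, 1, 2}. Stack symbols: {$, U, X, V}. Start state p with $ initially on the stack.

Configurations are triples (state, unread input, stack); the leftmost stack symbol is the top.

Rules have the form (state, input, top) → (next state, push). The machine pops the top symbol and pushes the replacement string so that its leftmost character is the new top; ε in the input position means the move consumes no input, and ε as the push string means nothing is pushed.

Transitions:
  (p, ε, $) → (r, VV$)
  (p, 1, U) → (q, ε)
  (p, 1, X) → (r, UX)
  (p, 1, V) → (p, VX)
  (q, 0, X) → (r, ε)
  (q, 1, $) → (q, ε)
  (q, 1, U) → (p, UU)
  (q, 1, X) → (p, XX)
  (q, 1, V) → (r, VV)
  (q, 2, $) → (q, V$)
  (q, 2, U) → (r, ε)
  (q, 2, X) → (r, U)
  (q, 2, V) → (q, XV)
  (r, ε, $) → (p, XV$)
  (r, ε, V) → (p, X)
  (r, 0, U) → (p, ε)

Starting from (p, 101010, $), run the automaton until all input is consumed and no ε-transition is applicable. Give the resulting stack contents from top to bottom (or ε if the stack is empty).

(p, 101010, $) ⊢ (r, 101010, VV$) ⊢ (p, 101010, XV$) ⊢ (r, 01010, UXV$) ⊢ (p, 1010, XV$) ⊢ (r, 010, UXV$) ⊢ (p, 10, XV$) ⊢ (r, 0, UXV$) ⊢ (p, ε, XV$)
All input consumed in state p with stack XV$.

XV$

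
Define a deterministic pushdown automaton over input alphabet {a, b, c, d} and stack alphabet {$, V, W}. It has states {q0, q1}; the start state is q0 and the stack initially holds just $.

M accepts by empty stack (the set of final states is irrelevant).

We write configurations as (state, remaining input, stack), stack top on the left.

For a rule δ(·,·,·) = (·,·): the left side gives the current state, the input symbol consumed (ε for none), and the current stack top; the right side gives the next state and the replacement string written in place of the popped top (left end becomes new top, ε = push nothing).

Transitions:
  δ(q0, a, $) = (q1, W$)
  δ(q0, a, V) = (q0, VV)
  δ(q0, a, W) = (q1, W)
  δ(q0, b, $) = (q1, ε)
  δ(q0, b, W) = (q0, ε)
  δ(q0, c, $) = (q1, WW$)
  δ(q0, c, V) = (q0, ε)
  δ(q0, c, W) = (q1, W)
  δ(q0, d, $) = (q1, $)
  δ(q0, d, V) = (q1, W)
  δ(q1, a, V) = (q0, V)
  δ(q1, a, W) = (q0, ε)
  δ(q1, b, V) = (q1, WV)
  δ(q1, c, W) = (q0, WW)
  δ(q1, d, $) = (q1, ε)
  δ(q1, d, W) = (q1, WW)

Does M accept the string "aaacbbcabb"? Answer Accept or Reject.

Accept

(q0, aaacbbcabb, $) ⊢ (q1, aacbbcabb, W$) ⊢ (q0, acbbcabb, $) ⊢ (q1, cbbcabb, W$) ⊢ (q0, bbcabb, WW$) ⊢ (q0, bcabb, W$) ⊢ (q0, cabb, $) ⊢ (q1, abb, WW$) ⊢ (q0, bb, W$) ⊢ (q0, b, $) ⊢ (q1, ε, ε)
All input consumed and the stack is empty.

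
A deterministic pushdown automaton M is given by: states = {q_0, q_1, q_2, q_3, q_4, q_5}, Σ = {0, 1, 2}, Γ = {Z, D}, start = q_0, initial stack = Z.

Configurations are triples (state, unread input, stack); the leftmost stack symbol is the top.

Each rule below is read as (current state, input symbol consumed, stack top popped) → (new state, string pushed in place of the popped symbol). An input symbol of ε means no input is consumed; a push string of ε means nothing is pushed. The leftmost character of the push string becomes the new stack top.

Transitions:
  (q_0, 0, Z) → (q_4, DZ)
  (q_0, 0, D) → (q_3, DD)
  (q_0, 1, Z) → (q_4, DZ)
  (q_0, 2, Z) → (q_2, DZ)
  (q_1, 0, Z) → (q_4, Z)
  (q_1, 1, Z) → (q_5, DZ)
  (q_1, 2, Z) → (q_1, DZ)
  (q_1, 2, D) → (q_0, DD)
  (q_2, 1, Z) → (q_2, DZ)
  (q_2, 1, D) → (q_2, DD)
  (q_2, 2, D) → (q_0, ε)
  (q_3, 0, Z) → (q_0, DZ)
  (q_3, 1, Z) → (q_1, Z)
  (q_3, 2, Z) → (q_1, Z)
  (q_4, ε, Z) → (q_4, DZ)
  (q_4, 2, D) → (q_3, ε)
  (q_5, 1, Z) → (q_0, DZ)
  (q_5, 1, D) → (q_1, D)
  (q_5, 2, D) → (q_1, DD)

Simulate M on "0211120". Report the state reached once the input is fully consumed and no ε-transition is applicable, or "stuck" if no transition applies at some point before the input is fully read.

q_3

(q_0, 0211120, Z)
  read 0, top Z: go to q_4, push DZ → (q_4, 211120, DZ)
  read 2, top D: go to q_3, push ε → (q_3, 11120, Z)
  read 1, top Z: go to q_1, push Z → (q_1, 1120, Z)
  read 1, top Z: go to q_5, push DZ → (q_5, 120, DZ)
  read 1, top D: go to q_1, push D → (q_1, 20, DZ)
  read 2, top D: go to q_0, push DD → (q_0, 0, DDZ)
  read 0, top D: go to q_3, push DD → (q_3, ε, DDDZ)
All input consumed; M is in state q_3.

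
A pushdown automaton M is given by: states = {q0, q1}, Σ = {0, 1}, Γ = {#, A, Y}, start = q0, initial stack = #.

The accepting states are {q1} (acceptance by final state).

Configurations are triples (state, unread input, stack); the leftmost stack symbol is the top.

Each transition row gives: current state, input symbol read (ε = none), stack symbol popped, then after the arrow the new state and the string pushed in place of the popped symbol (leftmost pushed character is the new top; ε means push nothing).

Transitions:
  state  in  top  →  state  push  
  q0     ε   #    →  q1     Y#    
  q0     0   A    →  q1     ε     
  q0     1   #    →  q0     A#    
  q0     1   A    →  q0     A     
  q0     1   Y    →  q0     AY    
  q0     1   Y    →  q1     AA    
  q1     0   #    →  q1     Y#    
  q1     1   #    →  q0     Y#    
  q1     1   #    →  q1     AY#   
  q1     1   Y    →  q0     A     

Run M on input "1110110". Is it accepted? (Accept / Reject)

Accept

One accepting computation: (q0, 1110110, #) ⊢ (q0, 110110, A#) ⊢ (q0, 10110, A#) ⊢ (q0, 0110, A#) ⊢ (q1, 110, #) ⊢ (q0, 10, Y#) ⊢ (q0, 0, AY#) ⊢ (q1, ε, Y#)
All input consumed and state q1 ∈ F.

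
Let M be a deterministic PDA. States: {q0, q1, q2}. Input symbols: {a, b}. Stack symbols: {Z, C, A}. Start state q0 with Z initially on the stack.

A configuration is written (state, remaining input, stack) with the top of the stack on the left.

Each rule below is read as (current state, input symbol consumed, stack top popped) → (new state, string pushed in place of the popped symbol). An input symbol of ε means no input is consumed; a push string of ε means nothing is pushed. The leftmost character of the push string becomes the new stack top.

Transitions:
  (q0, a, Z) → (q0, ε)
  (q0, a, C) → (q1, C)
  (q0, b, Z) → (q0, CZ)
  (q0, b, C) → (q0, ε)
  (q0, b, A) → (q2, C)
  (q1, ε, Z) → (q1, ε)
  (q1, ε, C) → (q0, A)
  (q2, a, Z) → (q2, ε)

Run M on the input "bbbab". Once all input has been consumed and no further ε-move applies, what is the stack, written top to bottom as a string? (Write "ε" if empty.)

(q0, bbbab, Z)
  read b, top Z: go to q0, push CZ → (q0, bbab, CZ)
  read b, top C: go to q0, push ε → (q0, bab, Z)
  read b, top Z: go to q0, push CZ → (q0, ab, CZ)
  read a, top C: go to q1, push C → (q1, b, CZ)
  ε-move, top C: go to q0, push A → (q0, b, AZ)
  read b, top A: go to q2, push C → (q2, ε, CZ)
All input consumed in state q2 with stack CZ.

CZ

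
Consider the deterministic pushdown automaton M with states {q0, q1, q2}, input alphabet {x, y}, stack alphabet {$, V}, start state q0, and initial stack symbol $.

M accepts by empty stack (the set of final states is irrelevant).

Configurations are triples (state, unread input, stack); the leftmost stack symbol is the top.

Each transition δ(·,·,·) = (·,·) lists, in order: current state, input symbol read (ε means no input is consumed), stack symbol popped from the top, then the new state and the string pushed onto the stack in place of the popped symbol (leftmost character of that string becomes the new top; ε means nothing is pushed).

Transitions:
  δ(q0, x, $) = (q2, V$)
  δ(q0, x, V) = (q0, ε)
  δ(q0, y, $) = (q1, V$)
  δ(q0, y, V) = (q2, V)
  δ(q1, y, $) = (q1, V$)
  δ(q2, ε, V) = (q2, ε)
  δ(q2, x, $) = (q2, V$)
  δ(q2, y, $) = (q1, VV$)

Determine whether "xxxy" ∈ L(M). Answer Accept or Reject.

(q0, xxxy, $)
  read x, top $: go to q2, push V$ → (q2, xxy, V$)
  ε-move, top V: go to q2, push ε → (q2, xxy, $)
  read x, top $: go to q2, push V$ → (q2, xy, V$)
  ε-move, top V: go to q2, push ε → (q2, xy, $)
  read x, top $: go to q2, push V$ → (q2, y, V$)
  ε-move, top V: go to q2, push ε → (q2, y, $)
  read y, top $: go to q1, push VV$ → (q1, ε, VV$)
All input consumed; stack is VV$, not empty, and no further ε-move applies.

Reject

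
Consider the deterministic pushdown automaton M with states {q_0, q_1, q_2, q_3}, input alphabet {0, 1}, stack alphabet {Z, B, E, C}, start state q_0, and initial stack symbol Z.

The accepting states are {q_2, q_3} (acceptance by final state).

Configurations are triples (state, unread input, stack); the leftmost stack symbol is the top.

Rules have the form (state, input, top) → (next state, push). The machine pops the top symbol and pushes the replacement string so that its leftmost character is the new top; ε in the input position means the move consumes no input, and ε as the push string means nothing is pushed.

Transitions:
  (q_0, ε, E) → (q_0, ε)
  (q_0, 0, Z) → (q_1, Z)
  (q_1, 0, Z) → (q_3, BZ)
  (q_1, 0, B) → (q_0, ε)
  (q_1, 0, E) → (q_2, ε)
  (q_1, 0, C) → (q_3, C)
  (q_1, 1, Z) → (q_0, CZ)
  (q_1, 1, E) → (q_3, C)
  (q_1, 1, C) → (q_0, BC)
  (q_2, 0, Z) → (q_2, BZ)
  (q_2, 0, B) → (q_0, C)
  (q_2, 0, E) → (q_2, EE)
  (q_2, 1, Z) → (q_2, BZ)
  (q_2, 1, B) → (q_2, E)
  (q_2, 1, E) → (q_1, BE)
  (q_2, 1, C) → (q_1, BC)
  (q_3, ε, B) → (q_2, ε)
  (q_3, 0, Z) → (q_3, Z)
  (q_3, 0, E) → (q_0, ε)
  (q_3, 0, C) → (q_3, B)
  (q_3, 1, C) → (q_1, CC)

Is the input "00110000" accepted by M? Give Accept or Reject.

Accept

(q_0, 00110000, Z)
  read 0, top Z: go to q_1, push Z → (q_1, 0110000, Z)
  read 0, top Z: go to q_3, push BZ → (q_3, 110000, BZ)
  ε-move, top B: go to q_2, push ε → (q_2, 110000, Z)
  read 1, top Z: go to q_2, push BZ → (q_2, 10000, BZ)
  read 1, top B: go to q_2, push E → (q_2, 0000, EZ)
  read 0, top E: go to q_2, push EE → (q_2, 000, EEZ)
  read 0, top E: go to q_2, push EE → (q_2, 00, EEEZ)
  read 0, top E: go to q_2, push EE → (q_2, 0, EEEEZ)
  read 0, top E: go to q_2, push EE → (q_2, ε, EEEEEZ)
All input consumed; state q_2 ∈ F.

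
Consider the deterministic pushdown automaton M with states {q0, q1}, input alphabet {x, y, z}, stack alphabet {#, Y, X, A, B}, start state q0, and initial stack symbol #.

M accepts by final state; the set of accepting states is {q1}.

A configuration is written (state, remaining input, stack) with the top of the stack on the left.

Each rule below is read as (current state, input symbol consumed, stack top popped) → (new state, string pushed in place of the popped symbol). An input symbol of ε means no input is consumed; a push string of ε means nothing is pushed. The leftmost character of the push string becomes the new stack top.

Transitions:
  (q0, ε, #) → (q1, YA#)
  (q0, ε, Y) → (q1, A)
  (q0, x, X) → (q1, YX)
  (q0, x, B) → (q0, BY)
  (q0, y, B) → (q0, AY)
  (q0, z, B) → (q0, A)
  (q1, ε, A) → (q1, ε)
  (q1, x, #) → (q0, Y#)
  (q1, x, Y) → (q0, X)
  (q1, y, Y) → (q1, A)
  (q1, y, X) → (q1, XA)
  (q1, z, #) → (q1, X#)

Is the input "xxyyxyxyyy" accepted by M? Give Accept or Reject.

(q0, xxyyxyxyyy, #) ⊢ (q1, xxyyxyxyyy, YA#) ⊢ (q0, xyyxyxyyy, XA#) ⊢ (q1, yyxyxyyy, YXA#) ⊢ (q1, yxyxyyy, AXA#) ⊢ (q1, yxyxyyy, XA#) ⊢ (q1, xyxyyy, XAA#)
No transition applies at (q1, xyxyyy, XAA#); input not fully consumed.

Reject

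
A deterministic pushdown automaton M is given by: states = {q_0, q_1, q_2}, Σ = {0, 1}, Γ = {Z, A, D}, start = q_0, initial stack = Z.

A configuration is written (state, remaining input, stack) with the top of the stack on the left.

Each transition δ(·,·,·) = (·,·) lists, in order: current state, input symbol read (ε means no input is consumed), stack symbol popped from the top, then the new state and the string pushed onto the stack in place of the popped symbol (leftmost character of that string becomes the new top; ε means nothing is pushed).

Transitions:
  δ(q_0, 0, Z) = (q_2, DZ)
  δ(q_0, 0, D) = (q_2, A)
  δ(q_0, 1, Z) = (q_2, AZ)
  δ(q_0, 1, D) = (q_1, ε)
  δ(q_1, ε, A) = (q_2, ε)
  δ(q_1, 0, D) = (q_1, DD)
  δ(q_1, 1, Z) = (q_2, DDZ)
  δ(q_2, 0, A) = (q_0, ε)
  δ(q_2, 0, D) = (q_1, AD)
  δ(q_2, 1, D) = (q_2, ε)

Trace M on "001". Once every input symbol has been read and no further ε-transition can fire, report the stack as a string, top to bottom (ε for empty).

(q_0, 001, Z)
  read 0, top Z: go to q_2, push DZ → (q_2, 01, DZ)
  read 0, top D: go to q_1, push AD → (q_1, 1, ADZ)
  ε-move, top A: go to q_2, push ε → (q_2, 1, DZ)
  read 1, top D: go to q_2, push ε → (q_2, ε, Z)
All input consumed in state q_2 with stack Z.

Z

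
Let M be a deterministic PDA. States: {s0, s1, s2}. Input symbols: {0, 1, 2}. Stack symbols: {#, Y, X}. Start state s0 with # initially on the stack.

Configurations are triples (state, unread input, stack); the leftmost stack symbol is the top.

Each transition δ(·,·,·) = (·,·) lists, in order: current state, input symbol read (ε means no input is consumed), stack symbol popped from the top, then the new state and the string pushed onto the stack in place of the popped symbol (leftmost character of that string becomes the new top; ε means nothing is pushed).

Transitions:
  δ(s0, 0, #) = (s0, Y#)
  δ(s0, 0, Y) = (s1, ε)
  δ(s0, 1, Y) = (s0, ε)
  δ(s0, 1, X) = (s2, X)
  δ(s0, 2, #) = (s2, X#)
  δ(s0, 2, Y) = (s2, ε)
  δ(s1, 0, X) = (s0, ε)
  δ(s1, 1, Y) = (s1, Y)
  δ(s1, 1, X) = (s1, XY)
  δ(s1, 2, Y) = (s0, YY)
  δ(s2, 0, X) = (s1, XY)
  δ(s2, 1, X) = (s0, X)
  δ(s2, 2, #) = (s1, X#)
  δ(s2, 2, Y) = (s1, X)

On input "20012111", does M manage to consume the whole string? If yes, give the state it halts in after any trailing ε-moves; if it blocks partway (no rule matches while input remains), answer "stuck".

s0

(s0, 20012111, #)
  read 2, top #: go to s2, push X# → (s2, 0012111, X#)
  read 0, top X: go to s1, push XY → (s1, 012111, XY#)
  read 0, top X: go to s0, push ε → (s0, 12111, Y#)
  read 1, top Y: go to s0, push ε → (s0, 2111, #)
  read 2, top #: go to s2, push X# → (s2, 111, X#)
  read 1, top X: go to s0, push X → (s0, 11, X#)
  read 1, top X: go to s2, push X → (s2, 1, X#)
  read 1, top X: go to s0, push X → (s0, ε, X#)
All input consumed; M is in state s0.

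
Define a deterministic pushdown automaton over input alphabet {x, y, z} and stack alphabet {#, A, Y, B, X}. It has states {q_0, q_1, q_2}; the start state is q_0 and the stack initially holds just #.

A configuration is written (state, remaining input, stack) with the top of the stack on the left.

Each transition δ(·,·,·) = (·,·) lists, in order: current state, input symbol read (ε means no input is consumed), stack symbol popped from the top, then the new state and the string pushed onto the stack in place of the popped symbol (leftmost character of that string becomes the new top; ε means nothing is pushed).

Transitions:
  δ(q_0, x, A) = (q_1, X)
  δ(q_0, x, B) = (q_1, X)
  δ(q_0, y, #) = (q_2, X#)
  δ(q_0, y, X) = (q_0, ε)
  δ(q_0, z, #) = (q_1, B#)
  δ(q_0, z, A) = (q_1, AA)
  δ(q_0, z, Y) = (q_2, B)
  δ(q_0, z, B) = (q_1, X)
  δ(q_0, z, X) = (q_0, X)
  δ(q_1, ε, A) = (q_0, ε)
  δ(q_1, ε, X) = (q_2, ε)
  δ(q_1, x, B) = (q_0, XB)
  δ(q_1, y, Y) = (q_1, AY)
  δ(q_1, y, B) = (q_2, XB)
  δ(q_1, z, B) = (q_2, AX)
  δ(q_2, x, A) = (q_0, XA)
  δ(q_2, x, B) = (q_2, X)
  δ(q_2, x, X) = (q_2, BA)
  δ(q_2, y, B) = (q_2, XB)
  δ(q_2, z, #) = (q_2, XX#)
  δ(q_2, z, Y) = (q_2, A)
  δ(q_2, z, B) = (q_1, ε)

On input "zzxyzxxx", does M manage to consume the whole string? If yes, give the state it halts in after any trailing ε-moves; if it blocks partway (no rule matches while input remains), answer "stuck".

q_2

(q_0, zzxyzxxx, #)
  read z, top #: go to q_1, push B# → (q_1, zxyzxxx, B#)
  read z, top B: go to q_2, push AX → (q_2, xyzxxx, AX#)
  read x, top A: go to q_0, push XA → (q_0, yzxxx, XAX#)
  read y, top X: go to q_0, push ε → (q_0, zxxx, AX#)
  read z, top A: go to q_1, push AA → (q_1, xxx, AAX#)
  ε-move, top A: go to q_0, push ε → (q_0, xxx, AX#)
  read x, top A: go to q_1, push X → (q_1, xx, XX#)
  ε-move, top X: go to q_2, push ε → (q_2, xx, X#)
  read x, top X: go to q_2, push BA → (q_2, x, BA#)
  read x, top B: go to q_2, push X → (q_2, ε, XA#)
All input consumed; M is in state q_2.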